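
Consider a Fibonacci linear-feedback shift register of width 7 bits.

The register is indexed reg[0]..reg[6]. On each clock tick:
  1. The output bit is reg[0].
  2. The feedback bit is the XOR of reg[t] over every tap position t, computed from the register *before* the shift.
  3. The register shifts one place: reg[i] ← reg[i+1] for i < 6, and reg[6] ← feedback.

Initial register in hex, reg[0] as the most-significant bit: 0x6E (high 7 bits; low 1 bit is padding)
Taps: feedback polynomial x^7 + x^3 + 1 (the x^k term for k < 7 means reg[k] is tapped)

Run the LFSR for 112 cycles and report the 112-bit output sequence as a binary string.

0110111000111111100001110111100101100100100000010001001100010111010110110000011001101010011100111101101000010101

tick  register→output (feedback)
  0  0110111→0 (0)
  1  1101110→1 (0)
  2  1011100→1 (0)
  3  0111000→0 (1)
  4  1110001→1 (1)
  5  1100011→1 (1)
  6  1000111→1 (1)
  7  0001111→0 (1)
  8  0011111→0 (1)
  9  0111111→0 (1)
 10  1111111→1 (0)
 11  1111110→1 (0)
 12  1111100→1 (0)
 13  1111000→1 (0)
 14  1110000→1 (1)
 15  1100001→1 (1)
 16  1000011→1 (1)
 17  0000111→0 (0)
 18  0001110→0 (1)
 19  0011101→0 (1)
 20  0111011→0 (1)
 21  1110111→1 (1)
 22  1101111→1 (0)
 23  1011110→1 (0)
 24  0111100→0 (1)
 25  1111001→1 (0)
 26  1110010→1 (1)
 27  1100101→1 (1)
 28  1001011→1 (0)
 29  0010110→0 (0)
 30  0101100→0 (1)
 31  1011001→1 (0)
 32  0110010→0 (0)
 33  1100100→1 (1)
 34  1001001→1 (0)
 35  0010010→0 (0)
 36  0100100→0 (0)
 37  1001000→1 (0)
 38  0010000→0 (0)
 39  0100000→0 (0)
 40  1000000→1 (1)
 41  0000001→0 (0)
 42  0000010→0 (0)
 43  0000100→0 (0)
 44  0001000→0 (1)
 45  0010001→0 (0)
 46  0100010→0 (0)
 47  1000100→1 (1)
 48  0001001→0 (1)
 49  0010011→0 (0)
 50  0100110→0 (0)
 51  1001100→1 (0)
 52  0011000→0 (1)
 53  0110001→0 (0)
 54  1100010→1 (1)
 55  1000101→1 (1)
 56  0001011→0 (1)
 57  0010111→0 (0)
 58  0101110→0 (1)
 59  1011101→1 (0)
 60  0111010→0 (1)
 61  1110101→1 (1)
 62  1101011→1 (0)
 63  1010110→1 (1)
 64  0101101→0 (1)
 65  1011011→1 (0)
 66  0110110→0 (0)
 67  1101100→1 (0)
 68  1011000→1 (0)
 69  0110000→0 (0)
 70  1100000→1 (1)
 71  1000001→1 (1)
 72  0000011→0 (0)
 73  0000110→0 (0)
 74  0001100→0 (1)
 75  0011001→0 (1)
 76  0110011→0 (0)
 77  1100110→1 (1)
 78  1001101→1 (0)
 79  0011010→0 (1)
 80  0110101→0 (0)
 81  1101010→1 (0)
 82  1010100→1 (1)
 83  0101001→0 (1)
 84  1010011→1 (1)
 85  0100111→0 (0)
 86  1001110→1 (0)
 87  0011100→0 (1)
 88  0111001→0 (1)
 89  1110011→1 (1)
 90  1100111→1 (1)
 91  1001111→1 (0)
 92  0011110→0 (1)
 93  0111101→0 (1)
 94  1111011→1 (0)
 95  1110110→1 (1)
 96  1101101→1 (0)
 97  1011010→1 (0)
 98  0110100→0 (0)
 99  1101000→1 (0)
100  1010000→1 (1)
101  0100001→0 (0)
102  1000010→1 (1)
103  0000101→0 (0)
104  0001010→0 (1)
105  0010101→0 (0)
106  0101010→0 (1)
107  1010101→1 (1)
108  0101011→0 (1)
109  1010111→1 (1)
110  0101111→0 (1)
111  1011111→1 (0)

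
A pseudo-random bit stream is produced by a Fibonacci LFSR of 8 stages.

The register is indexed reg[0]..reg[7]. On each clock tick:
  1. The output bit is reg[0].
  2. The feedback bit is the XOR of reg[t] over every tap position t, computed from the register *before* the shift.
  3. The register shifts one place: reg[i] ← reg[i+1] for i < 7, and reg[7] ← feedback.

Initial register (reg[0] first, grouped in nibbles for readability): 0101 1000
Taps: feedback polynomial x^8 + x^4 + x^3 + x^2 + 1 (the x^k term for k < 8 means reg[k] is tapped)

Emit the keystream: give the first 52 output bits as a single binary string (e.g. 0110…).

0101100001111101101111010111010001000011011000111100

step | reg (before) | out | fb
   0 | 01011000 | 0 | 0
   1 | 10110000 | 1 | 1
   2 | 01100001 | 0 | 1
   3 | 11000011 | 1 | 1
   4 | 10000111 | 1 | 1
   5 | 00001111 | 0 | 1
   6 | 00011111 | 0 | 0
   7 | 00111110 | 0 | 1
   8 | 01111101 | 0 | 1
   9 | 11111011 | 1 | 0
  10 | 11110110 | 1 | 1
  11 | 11101101 | 1 | 1
  12 | 11011011 | 1 | 1
  13 | 10110111 | 1 | 1
  14 | 01101111 | 0 | 0
  15 | 11011110 | 1 | 1
  16 | 10111101 | 1 | 0
  17 | 01111010 | 0 | 1
  18 | 11110101 | 1 | 1
  19 | 11101011 | 1 | 1
  20 | 11010111 | 1 | 0
  21 | 10101110 | 1 | 1
  22 | 01011101 | 0 | 0
  23 | 10111010 | 1 | 0
  24 | 01110100 | 0 | 0
  25 | 11101000 | 1 | 1
  26 | 11010001 | 1 | 0
  27 | 10100010 | 1 | 0
  28 | 01000100 | 0 | 0
  29 | 10001000 | 1 | 0
  30 | 00010000 | 0 | 1
  31 | 00100001 | 0 | 1
  32 | 01000011 | 0 | 0
  33 | 10000110 | 1 | 1
  34 | 00001101 | 0 | 1
  35 | 00011011 | 0 | 0
  36 | 00110110 | 0 | 0
  37 | 01101100 | 0 | 0
  38 | 11011000 | 1 | 1
  39 | 10110001 | 1 | 1
  40 | 01100011 | 0 | 1
  41 | 11000111 | 1 | 1
  42 | 10001111 | 1 | 0
  43 | 00011110 | 0 | 0
  44 | 00111100 | 0 | 1
  45 | 01111001 | 0 | 1
  46 | 11110011 | 1 | 1
  47 | 11100111 | 1 | 0
  48 | 11001110 | 1 | 0
  49 | 10011100 | 1 | 1
  50 | 00111001 | 0 | 1
  51 | 01110011 | 0 | 0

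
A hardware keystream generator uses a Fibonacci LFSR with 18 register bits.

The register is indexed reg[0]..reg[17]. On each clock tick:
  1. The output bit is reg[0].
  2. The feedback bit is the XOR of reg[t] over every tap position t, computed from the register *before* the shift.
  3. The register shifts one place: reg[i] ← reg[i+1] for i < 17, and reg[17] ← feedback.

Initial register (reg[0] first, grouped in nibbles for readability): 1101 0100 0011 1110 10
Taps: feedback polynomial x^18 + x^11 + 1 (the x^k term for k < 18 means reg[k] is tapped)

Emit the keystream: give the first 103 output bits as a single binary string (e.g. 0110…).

tick  register→output (feedback)
  0  110101000011111010→1 (0)
  1  101010000111110100→1 (0)
  2  010100001111101000→0 (1)
  3  101000011111010001→1 (0)
  4  010000111110100010→0 (0)
  5  100001111101000100→1 (0)
  6  000011111010001000→0 (0)
  7  000111110100010000→0 (0)
  8  001111101000100000→0 (0)
  9  011111010001000000→0 (1)
 10  111110100010000001→1 (1)
 11  111101000100000011→1 (1)
 12  111010001000000111→1 (1)
 13  110100010000001111→1 (1)
 14  101000100000011111→1 (1)
 15  010001000000111111→0 (0)
 16  100010000001111110→1 (0)
 17  000100000011111100→0 (1)
 18  001000000111111001→0 (1)
 19  010000001111110011→0 (1)
 20  100000011111100111→1 (0)
 21  000000111111001110→0 (1)
 22  000001111110011101→0 (0)
 23  000011111100111010→0 (0)
 24  000111111001110100→0 (1)
 25  001111110011101001→0 (1)
 26  011111100111010011→0 (1)
 27  111111001110100111→1 (1)
 28  111110011101001111→1 (0)
 29  111100111010011110→1 (1)
 30  111001110100111101→1 (1)
 31  110011101001111011→1 (0)
 32  100111010011110110→1 (0)
 33  001110100111101100→0 (1)
 34  011101001111011001→0 (1)
 35  111010011110110011→1 (1)
 36  110100111101100111→1 (0)
 37  101001111011001110→1 (0)
 38  010011110110011100→0 (0)
 39  100111101100111000→1 (1)
 40  001111011001110001→0 (1)
 41  011110110011100011→0 (1)
 42  111101100111000111→1 (0)
 43  111011001110001110→1 (1)
 44  110110011100011101→1 (1)
 45  101100111000111011→1 (1)
 46  011001110001110111→0 (1)
 47  110011100011101111→1 (0)
 48  100111000111011110→1 (0)
 49  001110001110111100→0 (0)
 50  011100011101111000→0 (1)
 51  111000111011110001→1 (0)
 52  110001110111100010→1 (0)
 53  100011101111000100→1 (0)
 54  000111011110001000→0 (0)
 55  001110111100010000→0 (0)
 56  011101111000100000→0 (0)
 57  111011110001000000→1 (0)
 58  110111100010000000→1 (1)
 59  101111000100000001→1 (1)
 60  011110001000000011→0 (0)
 61  111100010000000110→1 (1)
 62  111000100000001101→1 (1)
 63  110001000000011011→1 (1)
 64  100010000000110111→1 (1)
 65  000100000001101111→0 (1)
 66  001000000011011111→0 (1)
 67  010000000110111111→0 (0)
 68  100000001101111110→1 (0)
 69  000000011011111100→0 (1)
 70  000000110111111001→0 (1)
 71  000001101111110011→0 (1)
 72  000011011111100111→0 (1)
 73  000110111111001111→0 (1)
 74  001101111110011111→0 (0)
 75  011011111100111110→0 (0)
 76  110111111001111100→1 (0)
 77  101111110011111000→1 (0)
 78  011111100111110000→0 (1)
 79  111111001111100001→1 (0)
 80  111110011111000010→1 (0)
 81  111100111110000100→1 (1)
 82  111001111100001001→1 (1)
 83  110011111000010011→1 (1)
 84  100111110000100111→1 (1)
 85  001111100001001111→0 (1)
 86  011111000010011111→0 (0)
 87  111110000100111110→1 (1)
 88  111100001001111101→1 (0)
 89  111000010011111010→1 (0)
 90  110000100111110100→1 (0)
 91  100001001111101000→1 (0)
 92  000010011111010000→0 (1)
 93  000100111110100001→0 (0)
 94  001001111101000010→0 (1)
 95  010011111010000101→0 (0)
 96  100111110100001010→1 (1)
 97  001111101000010101→0 (0)
 98  011111010000101010→0 (0)
 99  111110100001010100→1 (0)
100  111101000010101000→1 (1)
101  111010000101010001→1 (0)
102  110100001010100010→1 (1)

1101010000111110100010000001111110011101001111011001110001110111100010000000110111111001111100001001111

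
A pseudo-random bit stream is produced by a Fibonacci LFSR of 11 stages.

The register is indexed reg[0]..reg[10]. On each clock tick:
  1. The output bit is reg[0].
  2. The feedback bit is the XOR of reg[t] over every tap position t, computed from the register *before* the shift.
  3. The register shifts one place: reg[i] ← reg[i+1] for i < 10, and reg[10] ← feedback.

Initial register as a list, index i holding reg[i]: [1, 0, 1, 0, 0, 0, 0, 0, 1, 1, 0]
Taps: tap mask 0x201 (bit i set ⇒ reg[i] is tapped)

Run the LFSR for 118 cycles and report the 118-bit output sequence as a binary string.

1010000011000101010010100010000100000101011111110111001100100111100001011001010111000010001101010000011101111111001001

step | reg (before) | out | fb
   0 | 10100000110 | 1 | 0
   1 | 01000001100 | 0 | 0
   2 | 10000011000 | 1 | 1
   3 | 00000110001 | 0 | 0
   4 | 00001100010 | 0 | 1
   5 | 00011000101 | 0 | 0
   6 | 00110001010 | 0 | 1
   7 | 01100010101 | 0 | 0
   8 | 11000101010 | 1 | 0
   9 | 10001010100 | 1 | 1
  10 | 00010101001 | 0 | 0
  11 | 00101010010 | 0 | 1
  12 | 01010100101 | 0 | 0
  13 | 10101001010 | 1 | 0
  14 | 01010010100 | 0 | 0
  15 | 10100101000 | 1 | 1
  16 | 01001010001 | 0 | 0
  17 | 10010100010 | 1 | 0
  18 | 00101000100 | 0 | 0
  19 | 01010001000 | 0 | 0
  20 | 10100010000 | 1 | 1
  21 | 01000100001 | 0 | 0
  22 | 10001000010 | 1 | 0
  23 | 00010000100 | 0 | 0
  24 | 00100001000 | 0 | 0
  25 | 01000010000 | 0 | 0
  26 | 10000100000 | 1 | 1
  27 | 00001000001 | 0 | 0
  28 | 00010000010 | 0 | 1
  29 | 00100000101 | 0 | 0
  30 | 01000001010 | 0 | 1
  31 | 10000010101 | 1 | 1
  32 | 00000101011 | 0 | 1
  33 | 00001010111 | 0 | 1
  34 | 00010101111 | 0 | 1
  35 | 00101011111 | 0 | 1
  36 | 01010111111 | 0 | 1
  37 | 10101111111 | 1 | 0
  38 | 01011111110 | 0 | 1
  39 | 10111111101 | 1 | 1
  40 | 01111111011 | 0 | 1
  41 | 11111110111 | 1 | 0
  42 | 11111101110 | 1 | 0
  43 | 11111011100 | 1 | 1
  44 | 11110111001 | 1 | 1
  45 | 11101110011 | 1 | 0
  46 | 11011100110 | 1 | 0
  47 | 10111001100 | 1 | 1
  48 | 01110011001 | 0 | 0
  49 | 11100110010 | 1 | 0
  50 | 11001100100 | 1 | 1
  51 | 10011001001 | 1 | 1
  52 | 00110010011 | 0 | 1
  53 | 01100100111 | 0 | 1
  54 | 11001001111 | 1 | 0
  55 | 10010011110 | 1 | 0
  56 | 00100111100 | 0 | 0
  57 | 01001111000 | 0 | 0
  58 | 10011110000 | 1 | 1
  59 | 00111100001 | 0 | 0
  60 | 01111000010 | 0 | 1
  61 | 11110000101 | 1 | 1
  62 | 11100001011 | 1 | 0
  63 | 11000010110 | 1 | 0
  64 | 10000101100 | 1 | 1
  65 | 00001011001 | 0 | 0
  66 | 00010110010 | 0 | 1
  67 | 00101100101 | 0 | 0
  68 | 01011001010 | 0 | 1
  69 | 10110010101 | 1 | 1
  70 | 01100101011 | 0 | 1
  71 | 11001010111 | 1 | 0
  72 | 10010101110 | 1 | 0
  73 | 00101011100 | 0 | 0
  74 | 01010111000 | 0 | 0
  75 | 10101110000 | 1 | 1
  76 | 01011100001 | 0 | 0
  77 | 10111000010 | 1 | 0
  78 | 01110000100 | 0 | 0
  79 | 11100001000 | 1 | 1
  80 | 11000010001 | 1 | 1
  81 | 10000100011 | 1 | 0
  82 | 00001000110 | 0 | 1
  83 | 00010001101 | 0 | 0
  84 | 00100011010 | 0 | 1
  85 | 01000110101 | 0 | 0
  86 | 10001101010 | 1 | 0
  87 | 00011010100 | 0 | 0
  88 | 00110101000 | 0 | 0
  89 | 01101010000 | 0 | 0
  90 | 11010100000 | 1 | 1
  91 | 10101000001 | 1 | 1
  92 | 01010000011 | 0 | 1
  93 | 10100000111 | 1 | 0
  94 | 01000001110 | 0 | 1
  95 | 10000011101 | 1 | 1
  96 | 00000111011 | 0 | 1
  97 | 00001110111 | 0 | 1
  98 | 00011101111 | 0 | 1
  99 | 00111011111 | 0 | 1
 100 | 01110111111 | 0 | 1
 101 | 11101111111 | 1 | 0
 102 | 11011111110 | 1 | 0
 103 | 10111111100 | 1 | 1
 104 | 01111111001 | 0 | 0
 105 | 11111110010 | 1 | 0
 106 | 11111100100 | 1 | 1
 107 | 11111001001 | 1 | 1
 108 | 11110010011 | 1 | 0
 109 | 11100100110 | 1 | 0
 110 | 11001001100 | 1 | 1
 111 | 10010011001 | 1 | 1
 112 | 00100110011 | 0 | 1
 113 | 01001100111 | 0 | 1
 114 | 10011001111 | 1 | 0
 115 | 00110011110 | 0 | 1
 116 | 01100111101 | 0 | 0
 117 | 11001111010 | 1 | 0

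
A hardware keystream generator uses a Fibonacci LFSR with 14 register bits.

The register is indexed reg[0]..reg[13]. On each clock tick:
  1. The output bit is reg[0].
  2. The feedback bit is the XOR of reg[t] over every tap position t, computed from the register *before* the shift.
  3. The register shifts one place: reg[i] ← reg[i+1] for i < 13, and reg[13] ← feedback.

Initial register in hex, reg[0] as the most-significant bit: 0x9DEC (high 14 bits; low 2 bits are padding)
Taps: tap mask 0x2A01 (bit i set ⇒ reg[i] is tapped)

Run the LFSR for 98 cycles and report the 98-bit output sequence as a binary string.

10011101111011110100011001111110001101001000100100101011111110000100011000011100010111100111011111

k : reg_k → out_k, fb_k
0: 10011101111011 → 1, fb=1
1: 00111011110111 → 0, fb=1
2: 01110111101111 → 0, fb=0
3: 11101111011110 → 1, fb=1
4: 11011110111101 → 1, fb=0
5: 10111101111010 → 1, fb=0
6: 01111011110100 → 0, fb=0
7: 11110111101000 → 1, fb=1
8: 11101111010001 → 1, fb=1
9: 11011110100011 → 1, fb=0
10: 10111101000110 → 1, fb=0
11: 01111010001100 → 0, fb=1
12: 11110100011001 → 1, fb=1
13: 11101000110011 → 1, fb=1
14: 11010001100111 → 1, fb=1
15: 10100011001111 → 1, fb=1
16: 01000110011111 → 0, fb=1
17: 10001100111111 → 1, fb=0
18: 00011001111110 → 0, fb=0
19: 00110011111100 → 0, fb=0
20: 01100111111000 → 0, fb=1
21: 11001111110001 → 1, fb=1
22: 10011111100011 → 1, fb=0
23: 00111111000110 → 0, fb=1
24: 01111110001101 → 0, fb=0
25: 11111100011010 → 1, fb=0
26: 11111000110100 → 1, fb=1
27: 11110001101001 → 1, fb=0
28: 11100011010010 → 1, fb=0
29: 11000110100100 → 1, fb=0
30: 10001101001000 → 1, fb=1
31: 00011010010001 → 0, fb=0
32: 00110100100010 → 0, fb=0
33: 01101001000100 → 0, fb=1
34: 11010010001001 → 1, fb=0
35: 10100100010010 → 1, fb=0
36: 01001000100100 → 0, fb=1
37: 10010001001001 → 1, fb=0
38: 00100010010010 → 0, fb=1
39: 01000100100101 → 0, fb=0
40: 10001001001010 → 1, fb=1
41: 00010010010101 → 0, fb=1
42: 00100100101011 → 0, fb=1
43: 01001001010111 → 0, fb=1
44: 10010010101111 → 1, fb=1
45: 00100101011111 → 0, fb=1
46: 01001010111111 → 0, fb=1
47: 10010101111111 → 1, fb=0
48: 00101011111110 → 0, fb=0
49: 01010111111100 → 0, fb=0
50: 10101111111000 → 1, fb=0
51: 01011111110000 → 0, fb=1
52: 10111111100001 → 1, fb=0
53: 01111111000010 → 0, fb=0
54: 11111110000100 → 1, fb=0
55: 11111100001000 → 1, fb=1
56: 11111000010001 → 1, fb=1
57: 11110000100011 → 1, fb=0
58: 11100001000110 → 1, fb=0
59: 11000010001100 → 1, fb=0
60: 10000100011000 → 1, fb=0
61: 00001000110000 → 0, fb=1
62: 00010001100001 → 0, fb=1
63: 00100011000011 → 0, fb=1
64: 01000110000111 → 0, fb=0
65: 10001100001110 → 1, fb=0
66: 00011000011100 → 0, fb=0
67: 00110000111000 → 0, fb=1
68: 01100001110001 → 0, fb=0
69: 11000011100010 → 1, fb=1
70: 10000111000101 → 1, fb=1
71: 00001110001011 → 0, fb=1
72: 00011100010111 → 0, fb=1
73: 00111000101111 → 0, fb=0
74: 01110001011110 → 0, fb=0
75: 11100010111100 → 1, fb=1
76: 11000101111001 → 1, fb=1
77: 10001011110011 → 1, fb=1
78: 00010111100111 → 0, fb=0
79: 00101111001110 → 0, fb=1
80: 01011110011101 → 0, fb=1
81: 10111100111011 → 1, fb=1
82: 01111001110111 → 0, fb=1
83: 11110011101111 → 1, fb=1
84: 11100111011111 → 1, fb=0
85: 11001110111110 → 1, fb=1
86: 10011101111101 → 1, fb=0
87: 00111011111010 → 0, fb=1
88: 01110111110101 → 0, fb=1
89: 11101111101011 → 1, fb=0
90: 11011111010110 → 1, fb=1
91: 10111110101101 → 1, fb=1
92: 01111101011011 → 0, fb=0
93: 11111010110110 → 1, fb=1
94: 11110101101101 → 1, fb=1
95: 11101011011011 → 1, fb=1
96: 11010110110111 → 1, fb=0
97: 10101101101110 → 1, fb=0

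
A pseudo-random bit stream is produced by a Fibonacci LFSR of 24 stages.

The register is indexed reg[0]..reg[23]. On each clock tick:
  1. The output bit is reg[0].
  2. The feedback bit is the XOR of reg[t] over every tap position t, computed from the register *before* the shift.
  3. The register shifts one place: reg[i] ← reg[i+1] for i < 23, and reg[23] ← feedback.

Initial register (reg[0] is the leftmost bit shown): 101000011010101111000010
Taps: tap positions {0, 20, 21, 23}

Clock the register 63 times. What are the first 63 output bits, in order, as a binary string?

101000011010101111000010100100110101100110110101101010001000000

k : reg_k → out_k, fb_k
0: 101000011010101111000010 → 1, fb=1
1: 010000110101011110000101 → 0, fb=0
2: 100001101010111100001010 → 1, fb=0
3: 000011010101111000010100 → 0, fb=1
4: 000110101011110000101001 → 0, fb=0
5: 001101010111100001010010 → 0, fb=0
6: 011010101111000010100100 → 0, fb=1
7: 110101011110000101001001 → 1, fb=1
8: 101010111100001010010011 → 1, fb=0
9: 010101111000010100100110 → 0, fb=1
10: 101011110000101001001101 → 1, fb=0
11: 010111100001010010011010 → 0, fb=1
12: 101111000010100100110101 → 1, fb=1
13: 011110000101001001101011 → 0, fb=0
14: 111100001010010011010110 → 1, fb=0
15: 111000010100100110101100 → 1, fb=1
16: 110000101001001101011001 → 1, fb=1
17: 100001010010011010110011 → 1, fb=0
18: 000010100100110101100110 → 0, fb=1
19: 000101001001101011001101 → 0, fb=1
20: 001010010011010110011011 → 0, fb=0
21: 010100100110101100110110 → 0, fb=1
22: 101001001101011001101101 → 1, fb=0
23: 010010011010110011011010 → 0, fb=1
24: 100100110101100110110101 → 1, fb=1
25: 001001101011001101101011 → 0, fb=0
26: 010011010110011011010110 → 0, fb=1
27: 100110101100110110101101 → 1, fb=0
28: 001101011001101101011010 → 0, fb=1
29: 011010110011011010110101 → 0, fb=0
30: 110101100110110101101010 → 1, fb=0
31: 101011001101101011010100 → 1, fb=0
32: 010110011011010110101000 → 0, fb=1
33: 101100110110101101010001 → 1, fb=0
34: 011001101101011010100010 → 0, fb=0
35: 110011011010110101000100 → 1, fb=0
36: 100110110101101010001000 → 1, fb=0
37: 001101101011010100010000 → 0, fb=0
38: 011011010110101000100000 → 0, fb=0
39: 110110101101010001000000 → 1, fb=1
40: 101101011010100010000001 → 1, fb=0
41: 011010110101000100000010 → 0, fb=0
42: 110101101010001000000100 → 1, fb=0
43: 101011010100010000001000 → 1, fb=0
44: 010110101000100000010000 → 0, fb=0
45: 101101010001000000100000 → 1, fb=1
46: 011010100010000001000001 → 0, fb=1
47: 110101000100000010000011 → 1, fb=0
48: 101010001000000100000110 → 1, fb=0
49: 010100010000001000001100 → 0, fb=0
50: 101000100000010000011000 → 1, fb=0
51: 010001000000100000110000 → 0, fb=0
52: 100010000001000001100000 → 1, fb=1
53: 000100000010000011000001 → 0, fb=1
54: 001000000100000110000011 → 0, fb=1
55: 010000001000001100000111 → 0, fb=0
56: 100000010000011000001110 → 1, fb=1
57: 000000100000110000011101 → 0, fb=1
58: 000001000001100000111011 → 0, fb=0
59: 000010000011000001110110 → 0, fb=1
60: 000100000110000011101101 → 0, fb=1
61: 001000001100000111011011 → 0, fb=0
62: 010000011000001110110110 → 0, fb=1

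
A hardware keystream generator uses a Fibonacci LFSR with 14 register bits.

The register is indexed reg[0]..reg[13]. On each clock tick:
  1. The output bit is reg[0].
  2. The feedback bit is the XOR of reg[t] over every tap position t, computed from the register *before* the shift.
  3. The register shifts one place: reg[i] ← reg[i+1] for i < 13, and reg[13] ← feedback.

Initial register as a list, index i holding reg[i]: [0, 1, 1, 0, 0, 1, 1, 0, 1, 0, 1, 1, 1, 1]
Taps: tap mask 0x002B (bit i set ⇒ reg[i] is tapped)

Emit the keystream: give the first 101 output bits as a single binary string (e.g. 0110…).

step | reg (before) | out | fb
   0 | 01100110101111 | 0 | 0
   1 | 11001101011110 | 1 | 1
   2 | 10011010111101 | 1 | 0
   3 | 00110101111010 | 0 | 0
   4 | 01101011110100 | 0 | 1
   5 | 11010111101001 | 1 | 0
   6 | 10101111010010 | 1 | 0
   7 | 01011110100100 | 0 | 1
   8 | 10111101001001 | 1 | 1
   9 | 01111010010011 | 0 | 0
  10 | 11110100100110 | 1 | 0
  11 | 11101001001100 | 1 | 0
  12 | 11010010011000 | 1 | 1
  13 | 10100100110001 | 1 | 0
  14 | 01001001100010 | 0 | 1
  15 | 10010011000101 | 1 | 0
  16 | 00100110001010 | 0 | 1
  17 | 01001100010101 | 0 | 0
  18 | 10011000101010 | 1 | 0
  19 | 00110001010100 | 0 | 1
  20 | 01100010101001 | 0 | 1
  21 | 11000101010011 | 1 | 1
  22 | 10001010100111 | 1 | 1
  23 | 00010101001111 | 0 | 0
  24 | 00101010011110 | 0 | 0
  25 | 01010100111100 | 0 | 1
  26 | 10101001111001 | 1 | 1
  27 | 01010011110011 | 0 | 0
  28 | 10100111100110 | 1 | 0
  29 | 01001111001100 | 0 | 0
  30 | 10011110011000 | 1 | 1
  31 | 00111100110001 | 0 | 0
  32 | 01111001100010 | 0 | 0
  33 | 11110011000100 | 1 | 1
  34 | 11100110001001 | 1 | 1
  35 | 11001100010011 | 1 | 1
  36 | 10011000100111 | 1 | 0
  37 | 00110001001110 | 0 | 1
  38 | 01100010011101 | 0 | 1
  39 | 11000100111011 | 1 | 1
  40 | 10001001110111 | 1 | 1
  41 | 00010011101111 | 0 | 1
  42 | 00100111011111 | 0 | 1
  43 | 01001110111111 | 0 | 0
  44 | 10011101111110 | 1 | 1
  45 | 00111011111101 | 0 | 1
  46 | 01110111111011 | 0 | 1
  47 | 11101111110111 | 1 | 1
  48 | 11011111101111 | 1 | 0
  49 | 10111111011110 | 1 | 1
  50 | 01111110111101 | 0 | 1
  51 | 11111101111011 | 1 | 0
  52 | 11111011110110 | 1 | 1
  53 | 11110111101101 | 1 | 0
  54 | 11101111011010 | 1 | 1
  55 | 11011110110101 | 1 | 0
  56 | 10111101101010 | 1 | 1
  57 | 01111011010101 | 0 | 0
  58 | 11110110101010 | 1 | 0
  59 | 11101101010100 | 1 | 1
  60 | 11011010101001 | 1 | 1
  61 | 10110101010011 | 1 | 1
  62 | 01101010100111 | 0 | 1
  63 | 11010101001111 | 1 | 0
  64 | 10101010011110 | 1 | 1
  65 | 01010100111101 | 0 | 1
  66 | 10101001111011 | 1 | 1
  67 | 01010011110111 | 0 | 0
  68 | 10100111101110 | 1 | 0
  69 | 01001111011100 | 0 | 0
  70 | 10011110111000 | 1 | 1
  71 | 00111101110001 | 0 | 0
  72 | 01111011100010 | 0 | 0
  73 | 11110111000100 | 1 | 0
  74 | 11101110001000 | 1 | 1
  75 | 11011100010001 | 1 | 0
  76 | 10111000100010 | 1 | 0
  77 | 01110001000100 | 0 | 0
  78 | 11100010001000 | 1 | 0
  79 | 11000100010000 | 1 | 1
  80 | 10001000100001 | 1 | 1
  81 | 00010001000011 | 0 | 1
  82 | 00100010000111 | 0 | 0
  83 | 01000100001110 | 0 | 0
  84 | 10001000011100 | 1 | 1
  85 | 00010000111001 | 0 | 1
  86 | 00100001110011 | 0 | 0
  87 | 01000011100110 | 0 | 1
  88 | 10000111001101 | 1 | 0
  89 | 00001110011010 | 0 | 1
  90 | 00011100110101 | 0 | 0
  91 | 00111001101010 | 0 | 1
  92 | 01110011010101 | 0 | 0
  93 | 11100110101010 | 1 | 1
  94 | 11001101010101 | 1 | 1
  95 | 10011010101011 | 1 | 0
  96 | 00110101010110 | 0 | 0
  97 | 01101010101100 | 0 | 1
  98 | 11010101011001 | 1 | 0
  99 | 10101010110010 | 1 | 1
 100 | 01010101100101 | 0 | 1

01100110101111010010011000101010011110011000100111011111101111011010101001111011100010001000011100110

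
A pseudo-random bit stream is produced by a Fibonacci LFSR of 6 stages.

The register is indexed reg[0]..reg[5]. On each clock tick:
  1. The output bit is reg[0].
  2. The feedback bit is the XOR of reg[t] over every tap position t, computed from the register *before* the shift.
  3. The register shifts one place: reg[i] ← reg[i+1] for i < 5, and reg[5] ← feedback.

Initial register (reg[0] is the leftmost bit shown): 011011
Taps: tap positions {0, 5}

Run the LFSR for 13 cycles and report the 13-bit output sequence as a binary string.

tick  register→output (feedback)
  0  011011→0 (1)
  1  110111→1 (0)
  2  101110→1 (1)
  3  011101→0 (1)
  4  111011→1 (0)
  5  110110→1 (1)
  6  101101→1 (0)
  7  011010→0 (0)
  8  110100→1 (1)
  9  101001→1 (0)
 10  010010→0 (0)
 11  100100→1 (1)
 12  001001→0 (1)

0110111011010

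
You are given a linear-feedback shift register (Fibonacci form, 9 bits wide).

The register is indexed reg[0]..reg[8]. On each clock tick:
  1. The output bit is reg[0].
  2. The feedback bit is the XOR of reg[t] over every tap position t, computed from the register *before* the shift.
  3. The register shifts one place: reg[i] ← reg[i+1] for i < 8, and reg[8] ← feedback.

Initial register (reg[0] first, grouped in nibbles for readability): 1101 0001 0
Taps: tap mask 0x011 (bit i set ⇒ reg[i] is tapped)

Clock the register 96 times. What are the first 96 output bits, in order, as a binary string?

110100010110001110101100101100111100011111011101000001101011011011101100000101101011111010101010

k : reg_k → out_k, fb_k
0: 110100010 → 1, fb=1
1: 101000101 → 1, fb=1
2: 010001011 → 0, fb=0
3: 100010110 → 1, fb=0
4: 000101100 → 0, fb=0
5: 001011000 → 0, fb=1
6: 010110001 → 0, fb=1
7: 101100011 → 1, fb=1
8: 011000111 → 0, fb=0
9: 110001110 → 1, fb=1
10: 100011101 → 1, fb=0
11: 000111010 → 0, fb=1
12: 001110101 → 0, fb=1
13: 011101011 → 0, fb=0
14: 111010110 → 1, fb=0
15: 110101100 → 1, fb=1
16: 101011001 → 1, fb=0
17: 010110010 → 0, fb=1
18: 101100101 → 1, fb=1
19: 011001011 → 0, fb=0
20: 110010110 → 1, fb=0
21: 100101100 → 1, fb=1
22: 001011001 → 0, fb=1
23: 010110011 → 0, fb=1
24: 101100111 → 1, fb=1
25: 011001111 → 0, fb=0
26: 110011110 → 1, fb=0
27: 100111100 → 1, fb=0
28: 001111000 → 0, fb=1
29: 011110001 → 0, fb=1
30: 111100011 → 1, fb=1
31: 111000111 → 1, fb=1
32: 110001111 → 1, fb=1
33: 100011111 → 1, fb=0
34: 000111110 → 0, fb=1
35: 001111101 → 0, fb=1
36: 011111011 → 0, fb=1
37: 111110111 → 1, fb=0
38: 111101110 → 1, fb=1
39: 111011101 → 1, fb=0
40: 110111010 → 1, fb=0
41: 101110100 → 1, fb=0
42: 011101000 → 0, fb=0
43: 111010000 → 1, fb=0
44: 110100000 → 1, fb=1
45: 101000001 → 1, fb=1
46: 010000011 → 0, fb=0
47: 100000110 → 1, fb=1
48: 000001101 → 0, fb=0
49: 000011010 → 0, fb=1
50: 000110101 → 0, fb=1
51: 001101011 → 0, fb=0
52: 011010110 → 0, fb=1
53: 110101101 → 1, fb=1
54: 101011011 → 1, fb=0
55: 010110110 → 0, fb=1
56: 101101101 → 1, fb=1
57: 011011011 → 0, fb=1
58: 110110111 → 1, fb=0
59: 101101110 → 1, fb=1
60: 011011101 → 0, fb=1
61: 110111011 → 1, fb=0
62: 101110110 → 1, fb=0
63: 011101100 → 0, fb=0
64: 111011000 → 1, fb=0
65: 110110000 → 1, fb=0
66: 101100000 → 1, fb=1
67: 011000001 → 0, fb=0
68: 110000010 → 1, fb=1
69: 100000101 → 1, fb=1
70: 000001011 → 0, fb=0
71: 000010110 → 0, fb=1
72: 000101101 → 0, fb=0
73: 001011010 → 0, fb=1
74: 010110101 → 0, fb=1
75: 101101011 → 1, fb=1
76: 011010111 → 0, fb=1
77: 110101111 → 1, fb=1
78: 101011111 → 1, fb=0
79: 010111110 → 0, fb=1
80: 101111101 → 1, fb=0
81: 011111010 → 0, fb=1
82: 111110101 → 1, fb=0
83: 111101010 → 1, fb=1
84: 111010101 → 1, fb=0
85: 110101010 → 1, fb=1
86: 101010101 → 1, fb=0
87: 010101010 → 0, fb=0
88: 101010100 → 1, fb=0
89: 010101000 → 0, fb=0
90: 101010000 → 1, fb=0
91: 010100000 → 0, fb=0
92: 101000000 → 1, fb=1
93: 010000001 → 0, fb=0
94: 100000010 → 1, fb=1
95: 000000101 → 0, fb=0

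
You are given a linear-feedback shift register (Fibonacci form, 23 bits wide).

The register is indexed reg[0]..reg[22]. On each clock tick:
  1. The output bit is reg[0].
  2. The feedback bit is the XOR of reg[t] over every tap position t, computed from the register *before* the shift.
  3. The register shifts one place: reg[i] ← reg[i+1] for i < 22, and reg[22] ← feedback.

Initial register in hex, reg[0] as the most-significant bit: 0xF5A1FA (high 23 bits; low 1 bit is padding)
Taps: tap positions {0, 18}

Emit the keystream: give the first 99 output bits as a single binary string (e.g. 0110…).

step | reg (before) | out | fb
   0 | 11110101101000011111101 | 1 | 0
   1 | 11101011010000111111010 | 1 | 0
   2 | 11010110100001111110100 | 1 | 0
   3 | 10101101000011111101000 | 1 | 1
   4 | 01011010000111111010001 | 0 | 1
   5 | 10110100001111110100011 | 1 | 1
   6 | 01101000011111101000111 | 0 | 0
   7 | 11010000111111010001110 | 1 | 1
   8 | 10100001111110100011101 | 1 | 0
   9 | 01000011111101000111010 | 0 | 1
  10 | 10000111111010001110101 | 1 | 0
  11 | 00001111110100011101010 | 0 | 0
  12 | 00011111101000111010100 | 0 | 1
  13 | 00111111010001110101001 | 0 | 0
  14 | 01111110100011101010010 | 0 | 1
  15 | 11111101000111010100101 | 1 | 1
  16 | 11111010001110101001011 | 1 | 1
  17 | 11110100011101010010111 | 1 | 0
  18 | 11101000111010100101110 | 1 | 1
  19 | 11010001110101001011101 | 1 | 0
  20 | 10100011101010010111010 | 1 | 0
  21 | 01000111010100101110100 | 0 | 1
  22 | 10001110101001011101001 | 1 | 1
  23 | 00011101010010111010011 | 0 | 1
  24 | 00111010100101110100111 | 0 | 0
  25 | 01110101001011101001110 | 0 | 0
  26 | 11101010010111010011100 | 1 | 0
  27 | 11010100101110100111000 | 1 | 0
  28 | 10101001011101001110000 | 1 | 0
  29 | 01010010111010011100000 | 0 | 0
  30 | 10100101110100111000000 | 1 | 1
  31 | 01001011101001110000001 | 0 | 0
  32 | 10010111010011100000010 | 1 | 1
  33 | 00101110100111000000101 | 0 | 0
  34 | 01011101001110000001010 | 0 | 0
  35 | 10111010011100000010100 | 1 | 0
  36 | 01110100111000000101000 | 0 | 0
  37 | 11101001110000001010000 | 1 | 0
  38 | 11010011100000010100000 | 1 | 1
  39 | 10100111000000101000001 | 1 | 1
  40 | 01001110000001010000011 | 0 | 0
  41 | 10011100000010100000110 | 1 | 1
  42 | 00111000000101000001101 | 0 | 0
  43 | 01110000001010000011010 | 0 | 1
  44 | 11100000010100000110101 | 1 | 0
  45 | 11000000101000001101010 | 1 | 1
  46 | 10000001010000011010101 | 1 | 0
  47 | 00000010100000110101010 | 0 | 0
  48 | 00000101000001101010100 | 0 | 1
  49 | 00001010000011010101001 | 0 | 0
  50 | 00010100000110101010010 | 0 | 1
  51 | 00101000001101010100101 | 0 | 0
  52 | 01010000011010101001010 | 0 | 0
  53 | 10100000110101010010100 | 1 | 0
  54 | 01000001101010100101000 | 0 | 0
  55 | 10000011010101001010000 | 1 | 0
  56 | 00000110101010010100000 | 0 | 0
  57 | 00001101010100101000000 | 0 | 0
  58 | 00011010101001010000000 | 0 | 0
  59 | 00110101010010100000000 | 0 | 0
  60 | 01101010100101000000000 | 0 | 0
  61 | 11010101001010000000000 | 1 | 1
  62 | 10101010010100000000001 | 1 | 1
  63 | 01010100101000000000011 | 0 | 0
  64 | 10101001010000000000110 | 1 | 1
  65 | 01010010100000000001101 | 0 | 0
  66 | 10100101000000000011010 | 1 | 0
  67 | 01001010000000000110100 | 0 | 1
  68 | 10010100000000001101001 | 1 | 1
  69 | 00101000000000011010011 | 0 | 1
  70 | 01010000000000110100111 | 0 | 0
  71 | 10100000000001101001110 | 1 | 1
  72 | 01000000000011010011101 | 0 | 1
  73 | 10000000000110100111011 | 1 | 0
  74 | 00000000001101001110110 | 0 | 1
  75 | 00000000011010011101101 | 0 | 0
  76 | 00000000110100111011010 | 0 | 1
  77 | 00000001101001110110101 | 0 | 1
  78 | 00000011010011101101011 | 0 | 0
  79 | 00000110100111011010110 | 0 | 1
  80 | 00001101001110110101101 | 0 | 0
  81 | 00011010011101101011010 | 0 | 1
  82 | 00110100111011010110101 | 0 | 1
  83 | 01101001110110101101011 | 0 | 0
  84 | 11010011101101011010110 | 1 | 0
  85 | 10100111011010110101100 | 1 | 1
  86 | 01001110110101101011001 | 0 | 1
  87 | 10011101101011010110011 | 1 | 0
  88 | 00111011010110101100110 | 0 | 0
  89 | 01110110101101011001100 | 0 | 0
  90 | 11101101011010110011000 | 1 | 0
  91 | 11011010110101100110000 | 1 | 0
  92 | 10110101101011001100000 | 1 | 1
  93 | 01101011010110011000001 | 0 | 0
  94 | 11010110101100110000010 | 1 | 1
  95 | 10101101011001100000101 | 1 | 1
  96 | 01011010110011000001011 | 0 | 0
  97 | 10110101100110000010110 | 1 | 0
  98 | 01101011001100000101100 | 0 | 0

111101011010000111111010001110101001011101001110000001010000011010101001010000000000110100111011010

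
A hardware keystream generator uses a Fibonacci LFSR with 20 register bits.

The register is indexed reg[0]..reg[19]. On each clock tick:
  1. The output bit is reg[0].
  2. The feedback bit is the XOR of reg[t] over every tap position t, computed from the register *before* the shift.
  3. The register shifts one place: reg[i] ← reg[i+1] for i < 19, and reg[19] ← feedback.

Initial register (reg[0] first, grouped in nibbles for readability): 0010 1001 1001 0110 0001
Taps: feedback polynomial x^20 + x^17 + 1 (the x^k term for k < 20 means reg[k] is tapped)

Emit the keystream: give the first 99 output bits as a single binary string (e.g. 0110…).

001010011001011000010000100010000110110010011011111110011111011101010101001110000111101000010001101

k : reg_k → out_k, fb_k
0: 00101001100101100001 → 0, fb=0
1: 01010011001011000010 → 0, fb=0
2: 10100110010110000100 → 1, fb=0
3: 01001100101100001000 → 0, fb=0
4: 10011001011000010000 → 1, fb=1
5: 00110010110000100001 → 0, fb=0
6: 01100101100001000010 → 0, fb=0
7: 11001011000010000100 → 1, fb=0
8: 10010110000100001000 → 1, fb=1
9: 00101100001000010001 → 0, fb=0
10: 01011000010000100010 → 0, fb=0
11: 10110000100001000100 → 1, fb=0
12: 01100001000010001000 → 0, fb=0
13: 11000010000100010000 → 1, fb=1
14: 10000100001000100001 → 1, fb=1
15: 00001000010001000011 → 0, fb=0
16: 00010000100010000110 → 0, fb=1
17: 00100001000100001101 → 0, fb=1
18: 01000010001000011011 → 0, fb=0
19: 10000100010000110110 → 1, fb=0
20: 00001000100001101100 → 0, fb=1
21: 00010001000011011001 → 0, fb=0
22: 00100010000110110010 → 0, fb=0
23: 01000100001101100100 → 0, fb=1
24: 10001000011011001001 → 1, fb=1
25: 00010000110110010011 → 0, fb=0
26: 00100001101100100110 → 0, fb=1
27: 01000011011001001101 → 0, fb=1
28: 10000110110010011011 → 1, fb=1
29: 00001101100100110111 → 0, fb=1
30: 00011011001001101111 → 0, fb=1
31: 00110110010011011111 → 0, fb=1
32: 01101100100110111111 → 0, fb=1
33: 11011001001101111111 → 1, fb=0
34: 10110010011011111110 → 1, fb=0
35: 01100100110111111100 → 0, fb=1
36: 11001001101111111001 → 1, fb=1
37: 10010011011111110011 → 1, fb=1
38: 00100110111111100111 → 0, fb=1
39: 01001101111111001111 → 0, fb=1
40: 10011011111110011111 → 1, fb=0
41: 00110111111100111110 → 0, fb=1
42: 01101111111001111101 → 0, fb=1
43: 11011111110011111011 → 1, fb=1
44: 10111111100111110111 → 1, fb=0
45: 01111111001111101110 → 0, fb=1
46: 11111110011111011101 → 1, fb=0
47: 11111100111110111010 → 1, fb=1
48: 11111001111101110101 → 1, fb=0
49: 11110011111011101010 → 1, fb=1
50: 11100111110111010101 → 1, fb=0
51: 11001111101110101010 → 1, fb=1
52: 10011111011101010101 → 1, fb=0
53: 00111110111010101010 → 0, fb=0
54: 01111101110101010100 → 0, fb=1
55: 11111011101010101001 → 1, fb=1
56: 11110111010101010011 → 1, fb=1
57: 11101110101010100111 → 1, fb=0
58: 11011101010101001110 → 1, fb=0
59: 10111010101010011100 → 1, fb=0
60: 01110101010100111000 → 0, fb=0
61: 11101010101001110000 → 1, fb=1
62: 11010101010011100001 → 1, fb=1
63: 10101010100111000011 → 1, fb=1
64: 01010101001110000111 → 0, fb=1
65: 10101010011100001111 → 1, fb=0
66: 01010100111000011110 → 0, fb=1
67: 10101001110000111101 → 1, fb=0
68: 01010011100001111010 → 0, fb=0
69: 10100111000011110100 → 1, fb=0
70: 01001110000111101000 → 0, fb=0
71: 10011100001111010000 → 1, fb=1
72: 00111000011110100001 → 0, fb=0
73: 01110000111101000010 → 0, fb=0
74: 11100001111010000100 → 1, fb=0
75: 11000011110100001000 → 1, fb=1
76: 10000111101000010001 → 1, fb=1
77: 00001111010000100011 → 0, fb=0
78: 00011110100001000110 → 0, fb=1
79: 00111101000010001101 → 0, fb=1
80: 01111010000100011011 → 0, fb=0
81: 11110100001000110110 → 1, fb=0
82: 11101000010001101100 → 1, fb=0
83: 11010000100011011000 → 1, fb=1
84: 10100001000110110001 → 1, fb=1
85: 01000010001101100011 → 0, fb=0
86: 10000100011011000110 → 1, fb=0
87: 00001000110110001100 → 0, fb=1
88: 00010001101100011001 → 0, fb=0
89: 00100011011000110010 → 0, fb=0
90: 01000110110001100100 → 0, fb=1
91: 10001101100011001001 → 1, fb=1
92: 00011011000110010011 → 0, fb=0
93: 00110110001100100110 → 0, fb=1
94: 01101100011001001101 → 0, fb=1
95: 11011000110010011011 → 1, fb=1
96: 10110001100100110111 → 1, fb=0
97: 01100011001001101110 → 0, fb=1
98: 11000110010011011101 → 1, fb=0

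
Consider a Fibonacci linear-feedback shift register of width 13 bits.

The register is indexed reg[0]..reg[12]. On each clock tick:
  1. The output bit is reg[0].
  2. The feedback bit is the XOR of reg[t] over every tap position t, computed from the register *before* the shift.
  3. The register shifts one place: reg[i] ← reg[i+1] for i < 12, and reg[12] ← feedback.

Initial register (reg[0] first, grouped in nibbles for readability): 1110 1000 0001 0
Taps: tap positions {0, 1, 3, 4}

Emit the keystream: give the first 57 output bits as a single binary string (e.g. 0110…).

tick  register→output (feedback)
  0  1110100000010→1 (1)
  1  1101000000101→1 (1)
  2  1010000001011→1 (1)
  3  0100000010111→0 (1)
  4  1000000101111→1 (1)
  5  0000001011111→0 (0)
  6  0000010111110→0 (0)
  7  0000101111100→0 (1)
  8  0001011111001→0 (1)
  9  0010111110011→0 (1)
 10  0101111100111→0 (1)
 11  1011111001111→1 (1)
 12  0111110011111→0 (1)
 13  1111100111111→1 (0)
 14  1111001111110→1 (1)
 15  1110011111101→1 (0)
 16  1100111111010→1 (1)
 17  1001111110101→1 (1)
 18  0011111101011→0 (0)
 19  0111111010110→0 (1)
 20  1111110101101→1 (0)
 21  1111101011010→1 (0)
 22  1111010110100→1 (1)
 23  1110101101001→1 (1)
 24  1101011010011→1 (1)
 25  1010110100111→1 (0)
 26  0101101001110→0 (1)
 27  1011010011101→1 (0)
 28  0110100111010→0 (0)
 29  1101001110100→1 (1)
 30  1010011101001→1 (1)
 31  0100111010011→0 (0)
 32  1001110100110→1 (1)
 33  0011101001101→0 (0)
 34  0111010011010→0 (0)
 35  1110100110100→1 (1)
 36  1101001101001→1 (1)
 37  1010011010011→1 (1)
 38  0100110100111→0 (0)
 39  1001101001110→1 (1)
 40  0011010011101→0 (1)
 41  0110100111011→0 (0)
 42  1101001110110→1 (1)
 43  1010011101101→1 (1)
 44  0100111011011→0 (0)
 45  1001110110110→1 (1)
 46  0011101101101→0 (0)
 47  0111011011010→0 (0)
 48  1110110110100→1 (1)
 49  1101101101001→1 (0)
 50  1011011010010→1 (0)
 51  0110110100100→0 (0)
 52  1101101001000→1 (0)
 53  1011010010000→1 (0)
 54  0110100100000→0 (0)
 55  1101001000000→1 (1)
 56  1010010000001→1 (1)

111010000001011111001111110101101001110100110100111011011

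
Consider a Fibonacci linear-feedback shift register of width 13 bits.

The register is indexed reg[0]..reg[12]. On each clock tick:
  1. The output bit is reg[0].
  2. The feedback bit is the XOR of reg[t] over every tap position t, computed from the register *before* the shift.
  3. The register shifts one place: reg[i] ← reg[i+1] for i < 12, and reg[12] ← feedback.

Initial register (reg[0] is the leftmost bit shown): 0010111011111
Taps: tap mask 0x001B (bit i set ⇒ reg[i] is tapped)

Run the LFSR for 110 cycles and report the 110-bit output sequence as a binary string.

00101110111111110101100001110101011000110001010001100110110011111000111010100000011001110010111100010111110001

tick  register→output (feedback)
  0  0010111011111→0 (1)
  1  0101110111111→0 (1)
  2  1011101111111→1 (1)
  3  0111011111111→0 (0)
  4  1110111111110→1 (1)
  5  1101111111101→1 (0)
  6  1011111111010→1 (1)
  7  0111111110101→0 (1)
  8  1111111101011→1 (0)
  9  1111111010110→1 (0)
 10  1111110101100→1 (0)
 11  1111101011000→1 (0)
 12  1111010110000→1 (1)
 13  1110101100001→1 (1)
 14  1101011000011→1 (1)
 15  1010110000111→1 (0)
 16  0101100001110→0 (1)
 17  1011000011101→1 (0)
 18  0110000111010→0 (1)
 19  1100001110101→1 (0)
 20  1000011101010→1 (1)
 21  0000111010101→0 (1)
 22  0001110101011→0 (0)
 23  0011101010110→0 (0)
 24  0111010101100→0 (0)
 25  1110101011000→1 (1)
 26  1101010110001→1 (1)
 27  1010101100011→1 (0)
 28  0101011000110→0 (0)
 29  1010110001100→1 (0)
 30  0101100011000→0 (1)
 31  1011000110001→1 (0)
 32  0110001100010→0 (1)
 33  1100011000101→1 (0)
 34  1000110001010→1 (0)
 35  0001100010100→0 (0)
 36  0011000101000→0 (1)
 37  0110001010001→0 (1)
 38  1100010100011→1 (0)
 39  1000101000110→1 (0)
 40  0001010001100→0 (1)
 41  0010100011001→0 (1)
 42  0101000110011→0 (0)
 43  1010001100110→1 (1)
 44  0100011001101→0 (1)
 45  1000110011011→1 (0)
 46  0001100110110→0 (0)
 47  0011001101100→0 (1)
 48  0110011011001→0 (1)
 49  1100110110011→1 (1)
 50  1001101100111→1 (1)
 51  0011011001111→0 (1)
 52  0110110011111→0 (0)
 53  1101100111110→1 (0)
 54  1011001111100→1 (0)
 55  0110011111000→0 (1)
 56  1100111110001→1 (1)
 57  1001111100011→1 (1)
 58  0011111000111→0 (0)
 59  0111110001110→0 (1)
 60  1111100011101→1 (0)
 61  1111000111010→1 (1)
 62  1110001110101→1 (0)
 63  1100011101010→1 (0)
 64  1000111010100→1 (0)
 65  0001110101000→0 (0)
 66  0011101010000→0 (0)
 67  0111010100000→0 (0)
 68  1110101000000→1 (1)
 69  1101010000001→1 (1)
 70  1010100000011→1 (0)
 71  0101000000110→0 (0)
 72  1010000001100→1 (1)
 73  0100000011001→0 (1)
 74  1000000110011→1 (1)
 75  0000001100111→0 (0)
 76  0000011001110→0 (0)
 77  0000110011100→0 (1)
 78  0001100111001→0 (0)
 79  0011001110010→0 (1)
 80  0110011100101→0 (1)
 81  1100111001011→1 (1)
 82  1001110010111→1 (1)
 83  0011100101111→0 (0)
 84  0111001011110→0 (0)
 85  1110010111100→1 (0)
 86  1100101111000→1 (1)
 87  1001011110001→1 (0)
 88  0010111100010→0 (1)
 89  0101111000101→0 (1)
 90  1011110001011→1 (1)
 91  0111100010111→0 (1)
 92  1111000101111→1 (1)
 93  1110001011111→1 (0)
 94  1100010111110→1 (0)
 95  1000101111100→1 (0)
 96  0001011111000→0 (1)
 97  0010111110001→0 (1)
 98  0101111100011→0 (1)
 99  1011111000111→1 (1)
100  0111110001111→0 (1)
101  1111100011111→1 (0)
102  1111000111110→1 (1)
103  1110001111101→1 (0)
104  1100011111010→1 (0)
105  1000111110100→1 (0)
106  0001111101000→0 (0)
107  0011111010000→0 (0)
108  0111110100000→0 (1)
109  1111101000001→1 (0)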